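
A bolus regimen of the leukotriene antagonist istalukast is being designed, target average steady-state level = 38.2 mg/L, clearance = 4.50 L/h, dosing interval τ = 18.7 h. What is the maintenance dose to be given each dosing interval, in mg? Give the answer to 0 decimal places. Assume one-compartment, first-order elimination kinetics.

3215 mg

At steady state, Dose/τ = Css × CL.
Dose = Css × CL × τ = 38.2 × 4.500 × 18.7 = 3215 mg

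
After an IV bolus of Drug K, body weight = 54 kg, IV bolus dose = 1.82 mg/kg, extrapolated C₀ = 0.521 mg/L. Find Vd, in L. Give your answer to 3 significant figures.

Dose = 1.82 × 54 = 98.28 mg
Vd = Dose / C₀ = 98.28 / 0.521 = 188.6 L

189 L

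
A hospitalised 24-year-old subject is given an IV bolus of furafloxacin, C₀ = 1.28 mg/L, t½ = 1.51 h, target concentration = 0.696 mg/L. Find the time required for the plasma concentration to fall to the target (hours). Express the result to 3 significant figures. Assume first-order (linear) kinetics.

1.33 h

k = ln2 / t½ = 0.693147 / 1.51 = 0.4590 h⁻¹
t = ln(C₀ / C) / k = ln(1.280 / 0.696) / 0.4590
  = ln(1.839) / 0.4590 = 0.6092 / 0.4590 = 1.327 h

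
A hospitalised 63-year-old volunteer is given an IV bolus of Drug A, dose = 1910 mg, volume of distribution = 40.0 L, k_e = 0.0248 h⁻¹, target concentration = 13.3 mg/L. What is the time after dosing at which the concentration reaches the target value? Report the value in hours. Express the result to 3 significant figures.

51.5 h

C₀ = Dose / Vd = 1910 / 40.0 = 47.75 mg/L
t = ln(C₀ / C) / k = ln(47.75 / 13.3) / 0.02480
  = ln(3.590) / 0.02480 = 1.278 / 0.02480 = 51.53 h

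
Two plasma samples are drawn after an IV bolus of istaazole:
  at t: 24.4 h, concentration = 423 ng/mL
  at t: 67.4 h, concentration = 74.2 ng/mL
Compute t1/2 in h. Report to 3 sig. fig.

17.1 h

k = ln(C₁/C₂) / (t₂ − t₁) = ln(423/74.2) / (67.4 − 24.4)
  = 1.741 / 43.00 = 0.04049 h⁻¹
t½ = ln2 / k = 0.693147 / 0.04049 = 17.12 h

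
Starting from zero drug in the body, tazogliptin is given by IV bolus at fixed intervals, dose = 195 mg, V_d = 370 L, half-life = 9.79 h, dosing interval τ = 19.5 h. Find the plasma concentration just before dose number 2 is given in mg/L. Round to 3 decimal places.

C₀ per dose = Dose / Vd = 195 / 370 = 0.5270 mg/L
k = ln2 / t½ = 0.693147 / 9.79 = 0.07080 h⁻¹
Fraction remaining after one interval: r = e^(−kτ) = e^(−0.07080 × 19.5) = 0.2514
Before dose 2, 1 dose has been given (aged 1τ).
C_trough = C₀ × r = 0.5270 × 0.2514 = 0.1325 mg/L

0.133 mg/L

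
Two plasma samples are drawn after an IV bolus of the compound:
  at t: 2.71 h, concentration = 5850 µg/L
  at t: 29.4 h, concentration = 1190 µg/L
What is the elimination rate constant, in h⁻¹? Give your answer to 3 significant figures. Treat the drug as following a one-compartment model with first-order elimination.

0.0597 h⁻¹

k = ln(C₁/C₂) / (t₂ − t₁) = ln(5850/1190) / (29.4 − 2.71)
  = 1.592 / 26.69 = 0.05965 h⁻¹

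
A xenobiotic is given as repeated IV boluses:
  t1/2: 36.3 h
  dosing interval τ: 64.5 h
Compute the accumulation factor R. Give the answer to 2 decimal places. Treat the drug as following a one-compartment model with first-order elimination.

k = ln2 / t½ = 0.693147 / 36.3 = 0.01909 h⁻¹
e^(−kτ) = e^(−0.01909 × 64.5) = 0.2919
Accumulation ratio R = 1 / (1 − e^(−kτ)) = 1 / (1 − 0.2919) = 1.412

1.41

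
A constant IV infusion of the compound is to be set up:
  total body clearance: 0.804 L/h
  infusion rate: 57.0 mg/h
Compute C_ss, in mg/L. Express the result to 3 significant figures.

At steady state Css = R₀ / CL = 57.0 / 0.8040 = 70.90 mg/L

70.9 mg/L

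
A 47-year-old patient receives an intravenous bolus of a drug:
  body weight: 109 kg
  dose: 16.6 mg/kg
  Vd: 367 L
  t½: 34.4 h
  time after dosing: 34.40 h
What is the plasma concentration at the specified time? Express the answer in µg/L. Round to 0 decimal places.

Total dose = 16.6 × 109 = 1809 mg
C₀ = Dose / Vd = 1809 / 367 = 4.929 mg/L
k = ln2 / t½ = 0.693147 / 34.4 = 0.02015 h⁻¹
t / t½ = 34.40 / 34.4 = 1 half-lives
C = C₀ × (1/2)^1 = 4.929 × 0.5000 = 2.465 mg/L
Convert: 2.465 mg/L × 1000 = 2465 µg/L

2465 µg/L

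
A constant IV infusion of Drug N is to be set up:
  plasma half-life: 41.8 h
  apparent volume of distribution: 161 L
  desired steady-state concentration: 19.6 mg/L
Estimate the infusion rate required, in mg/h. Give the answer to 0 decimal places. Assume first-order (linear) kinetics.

52 mg/h

k = ln2 / t½ = 0.693147 / 41.8 = 0.01658 h⁻¹
CL = k × Vd = 0.01658 × 161 = 2.669 L/h
At steady state, infusion rate R₀ = Css × CL = 19.6 × 2.669 = 52.31 mg/h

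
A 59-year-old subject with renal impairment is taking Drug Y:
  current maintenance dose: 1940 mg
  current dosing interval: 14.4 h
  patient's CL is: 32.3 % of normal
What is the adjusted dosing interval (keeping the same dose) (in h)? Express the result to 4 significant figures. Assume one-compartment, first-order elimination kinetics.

To keep the same average steady-state level, dosing rate must scale with clearance.
CL ratio = 32.3 / 100 = 0.3230
New interval (same dose) = 14.4 / 0.3230 = 44.58 h

44.58 h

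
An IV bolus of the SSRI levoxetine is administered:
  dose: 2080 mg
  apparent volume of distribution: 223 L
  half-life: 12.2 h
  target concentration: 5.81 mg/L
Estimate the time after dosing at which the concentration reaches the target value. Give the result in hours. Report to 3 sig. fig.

C₀ = Dose / Vd = 2080 / 223 = 9.327 mg/L
k = ln2 / t½ = 0.693147 / 12.2 = 0.05682 h⁻¹
t = ln(C₀ / C) / k = ln(9.327 / 5.81) / 0.05682
  = ln(1.605) / 0.05682 = 0.4731 / 0.05682 = 8.326 h

8.33 h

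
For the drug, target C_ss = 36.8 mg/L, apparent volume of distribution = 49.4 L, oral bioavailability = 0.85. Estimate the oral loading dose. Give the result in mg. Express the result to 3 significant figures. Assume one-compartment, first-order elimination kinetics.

2140 mg

LD = Css × Vd / F = 36.8 × 49.4 / 0.85 = 2139 mg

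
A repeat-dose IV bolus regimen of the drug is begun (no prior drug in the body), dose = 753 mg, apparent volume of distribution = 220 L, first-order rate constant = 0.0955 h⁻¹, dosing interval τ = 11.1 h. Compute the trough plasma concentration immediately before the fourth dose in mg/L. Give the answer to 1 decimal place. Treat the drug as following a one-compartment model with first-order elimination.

C₀ per dose = Dose / Vd = 753 / 220 = 3.423 mg/L
Fraction remaining after one interval: r = e^(−kτ) = e^(−0.09550 × 11.1) = 0.3464
Before dose 4, 3 doses have been given (aged 1τ, 2τ, 3τ).
C_trough = C₀ × (r + r² + … + r^3) = C₀ × r(1−r^3)/(1−r)
        = 3.423 × 0.3464 × (1 − 0.04157) / (1 − 0.3464) = 1.739 mg/L

1.7 mg/L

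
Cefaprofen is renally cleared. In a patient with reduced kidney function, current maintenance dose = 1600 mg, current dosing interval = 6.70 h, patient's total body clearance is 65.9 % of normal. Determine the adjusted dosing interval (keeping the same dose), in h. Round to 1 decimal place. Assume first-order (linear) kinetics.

10.2 h

To keep the same average steady-state level, dosing rate must scale with clearance.
CL ratio = 65.9 / 100 = 0.6590
New interval (same dose) = 6.70 / 0.6590 = 10.17 h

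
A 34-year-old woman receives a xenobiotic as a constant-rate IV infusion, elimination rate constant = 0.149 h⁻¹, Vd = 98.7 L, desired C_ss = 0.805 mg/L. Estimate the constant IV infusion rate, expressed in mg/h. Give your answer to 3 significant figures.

11.8 mg/h

CL = k × Vd = 0.1490 × 98.7 = 14.71 L/h
At steady state, infusion rate R₀ = Css × CL = 0.805 × 14.71 = 11.84 mg/h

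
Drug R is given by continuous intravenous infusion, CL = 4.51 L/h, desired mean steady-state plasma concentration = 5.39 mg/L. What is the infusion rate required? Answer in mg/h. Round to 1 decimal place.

At steady state, infusion rate R₀ = Css × CL = 5.39 × 4.510 = 24.31 mg/h

24.3 mg/h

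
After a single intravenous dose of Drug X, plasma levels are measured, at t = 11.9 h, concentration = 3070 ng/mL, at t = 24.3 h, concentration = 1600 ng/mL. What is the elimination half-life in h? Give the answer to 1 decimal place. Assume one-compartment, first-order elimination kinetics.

13.2 h

k = ln(C₁/C₂) / (t₂ − t₁) = ln(3070/1600) / (24.3 − 11.9)
  = 0.6517 / 12.40 = 0.05256 h⁻¹
t½ = ln2 / k = 0.693147 / 0.05256 = 13.19 h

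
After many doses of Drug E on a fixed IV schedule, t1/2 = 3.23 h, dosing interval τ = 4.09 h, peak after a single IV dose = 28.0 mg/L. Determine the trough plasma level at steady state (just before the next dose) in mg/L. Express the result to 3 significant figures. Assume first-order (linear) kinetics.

k = ln2 / t½ = 0.693147 / 3.23 = 0.2146 h⁻¹
e^(−kτ) = e^(−0.2146 × 4.09) = 0.4157
Accumulation ratio R = 1 / (1 − e^(−kτ)) = 1 / (1 − 0.4157) = 1.711
Steady-state trough = C₀ × R × e^(−kτ) = 28.0 × 1.711 × 0.4157 = 19.92 mg/L

19.9 mg/L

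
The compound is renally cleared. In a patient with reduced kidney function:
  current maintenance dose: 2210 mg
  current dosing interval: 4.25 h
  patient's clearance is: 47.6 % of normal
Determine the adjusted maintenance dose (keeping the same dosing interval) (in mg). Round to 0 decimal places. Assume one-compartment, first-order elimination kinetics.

1052 mg

To keep the same average steady-state level, dosing rate must scale with clearance.
CL ratio = 47.6 / 100 = 0.4760
New dose (same interval) = 2210 × 0.4760 = 1052 mg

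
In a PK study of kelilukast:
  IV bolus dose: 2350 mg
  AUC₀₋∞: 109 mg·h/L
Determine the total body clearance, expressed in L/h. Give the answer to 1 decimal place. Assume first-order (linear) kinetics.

CL = Dose / AUC = 2350 / 109 = 21.56 L/h

21.6 L/h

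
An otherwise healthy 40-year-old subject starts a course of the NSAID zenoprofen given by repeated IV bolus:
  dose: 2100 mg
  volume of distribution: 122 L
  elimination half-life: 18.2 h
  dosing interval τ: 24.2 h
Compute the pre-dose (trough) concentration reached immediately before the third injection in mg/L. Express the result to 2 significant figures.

9.6 mg/L

C₀ per dose = Dose / Vd = 2100 / 122 = 17.21 mg/L
k = ln2 / t½ = 0.693147 / 18.2 = 0.03809 h⁻¹
Fraction remaining after one interval: r = e^(−kτ) = e^(−0.03809 × 24.2) = 0.3978
Before dose 3, 2 doses have been given (aged 1τ, 2τ).
C_trough = C₀ × (r + r²) = 17.21 × (0.3978 + 0.1582) = 9.569 mg/L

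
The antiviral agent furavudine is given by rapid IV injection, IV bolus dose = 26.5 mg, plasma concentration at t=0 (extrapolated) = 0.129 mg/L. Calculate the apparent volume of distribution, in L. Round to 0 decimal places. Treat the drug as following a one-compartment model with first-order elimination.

Vd = Dose / C₀ = 26.50 / 0.129 = 205.4 L

205 L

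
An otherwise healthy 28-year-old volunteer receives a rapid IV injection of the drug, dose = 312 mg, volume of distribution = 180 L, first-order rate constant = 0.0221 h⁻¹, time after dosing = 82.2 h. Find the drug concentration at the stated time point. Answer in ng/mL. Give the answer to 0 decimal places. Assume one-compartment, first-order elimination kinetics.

282 ng/mL

C₀ = Dose / Vd = 312.0 / 180 = 1.733 mg/L
C = C₀ · e^(−k·t) = 1.733 × e^(−0.02210 × 82.2)
  = 1.733 × 0.1626 = 0.2818 mg/L
Convert: 0.2818 mg/L × 1000 = 281.8 ng/mL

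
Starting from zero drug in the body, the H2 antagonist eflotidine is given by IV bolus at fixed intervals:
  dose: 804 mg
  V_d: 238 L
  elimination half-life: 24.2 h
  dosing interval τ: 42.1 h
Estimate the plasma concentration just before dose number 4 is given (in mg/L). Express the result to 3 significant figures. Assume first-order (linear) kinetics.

C₀ per dose = Dose / Vd = 804 / 238 = 3.378 mg/L
k = ln2 / t½ = 0.693147 / 24.2 = 0.02864 h⁻¹
Fraction remaining after one interval: r = e^(−kτ) = e^(−0.02864 × 42.1) = 0.2995
Before dose 4, 3 doses have been given (aged 1τ, 2τ, 3τ).
C_trough = C₀ × (r + r² + … + r^3) = C₀ × r(1−r^3)/(1−r)
        = 3.378 × 0.2995 × (1 − 0.02687) / (1 − 0.2995) = 1.405 mg/L

1.41 mg/L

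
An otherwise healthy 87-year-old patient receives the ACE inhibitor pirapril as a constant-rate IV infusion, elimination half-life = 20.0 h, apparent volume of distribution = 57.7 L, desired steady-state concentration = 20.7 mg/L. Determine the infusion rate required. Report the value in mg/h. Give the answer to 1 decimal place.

41.4 mg/h

k = ln2 / t½ = 0.693147 / 20.0 = 0.03466 h⁻¹
CL = k × Vd = 0.03466 × 57.7 = 2.000 L/h
At steady state, infusion rate R₀ = Css × CL = 20.7 × 2.000 = 41.40 mg/h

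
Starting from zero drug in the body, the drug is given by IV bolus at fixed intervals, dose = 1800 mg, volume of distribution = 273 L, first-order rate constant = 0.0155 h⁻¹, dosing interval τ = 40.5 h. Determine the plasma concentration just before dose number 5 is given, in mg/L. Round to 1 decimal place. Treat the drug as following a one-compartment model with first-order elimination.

6.9 mg/L

C₀ per dose = Dose / Vd = 1800 / 273 = 6.593 mg/L
Fraction remaining after one interval: r = e^(−kτ) = e^(−0.01550 × 40.5) = 0.5338
Before dose 5, 4 doses have been given (aged 1τ, 2τ, 3τ, 4τ).
C_trough = C₀ × (r + r² + … + r^4) = C₀ × r(1−r^4)/(1−r)
        = 6.593 × 0.5338 × (1 − 0.08119) / (1 − 0.5338) = 6.936 mg/L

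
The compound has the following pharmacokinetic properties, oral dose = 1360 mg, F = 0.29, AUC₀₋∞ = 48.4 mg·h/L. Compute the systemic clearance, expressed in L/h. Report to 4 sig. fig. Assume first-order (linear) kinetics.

8.149 L/h

CL = F·Dose / AUC = 0.29 × 1360 / 48.4 = 8.149 L/h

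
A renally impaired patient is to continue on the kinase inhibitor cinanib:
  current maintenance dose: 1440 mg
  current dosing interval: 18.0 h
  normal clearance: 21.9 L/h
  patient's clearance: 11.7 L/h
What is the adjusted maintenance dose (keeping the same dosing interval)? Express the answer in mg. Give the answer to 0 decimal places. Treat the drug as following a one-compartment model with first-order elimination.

769 mg

To keep the same average steady-state level, dosing rate must scale with clearance.
CL ratio = 11.7 / 21.9 = 0.5342
New dose (same interval) = 1440 × 0.5342 = 769.2 mg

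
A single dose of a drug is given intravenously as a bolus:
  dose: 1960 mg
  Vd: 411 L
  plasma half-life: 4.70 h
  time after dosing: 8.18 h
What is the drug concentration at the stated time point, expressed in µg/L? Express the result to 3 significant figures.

1430 µg/L

C₀ = Dose / Vd = 1960 / 411 = 4.769 mg/L
k = ln2 / t½ = 0.693147 / 4.70 = 0.1475 h⁻¹
C = C₀ · e^(−k·t) = 4.769 × e^(−0.1475 × 8.18)
  = 4.769 × 0.2992 = 1.427 mg/L
Convert: 1.427 mg/L × 1000 = 1427 µg/L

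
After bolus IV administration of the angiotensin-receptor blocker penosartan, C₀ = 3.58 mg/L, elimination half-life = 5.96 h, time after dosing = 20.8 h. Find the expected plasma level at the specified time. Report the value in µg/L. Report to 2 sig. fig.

320 µg/L

k = ln2 / t½ = 0.693147 / 5.96 = 0.1163 h⁻¹
C = C₀ · e^(−k·t) = 3.580 × e^(−0.1163 × 20.8)
  = 3.580 × 0.08901 = 0.3187 mg/L
Convert: 0.3187 mg/L × 1000 = 318.7 µg/L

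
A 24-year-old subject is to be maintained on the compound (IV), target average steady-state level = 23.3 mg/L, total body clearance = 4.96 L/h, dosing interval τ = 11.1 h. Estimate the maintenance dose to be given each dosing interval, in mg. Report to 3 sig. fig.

At steady state, Dose/τ = Css × CL.
Dose = Css × CL × τ = 23.3 × 4.960 × 11.1 = 1283 mg

1280 mg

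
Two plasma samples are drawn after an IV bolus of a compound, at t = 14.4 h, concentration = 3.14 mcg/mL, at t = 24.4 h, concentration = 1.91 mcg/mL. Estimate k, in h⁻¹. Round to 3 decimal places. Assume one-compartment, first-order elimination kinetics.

k = ln(C₁/C₂) / (t₂ − t₁) = ln(3.14/1.91) / (24.4 − 14.4)
  = 0.4971 / 10.00 = 0.04971 h⁻¹

0.050 h⁻¹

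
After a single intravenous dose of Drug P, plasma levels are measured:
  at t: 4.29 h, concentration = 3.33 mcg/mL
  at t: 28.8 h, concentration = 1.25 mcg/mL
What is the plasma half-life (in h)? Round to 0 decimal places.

k = ln(C₁/C₂) / (t₂ − t₁) = ln(3.33/1.25) / (28.8 − 4.29)
  = 0.9798 / 24.51 = 0.03998 h⁻¹
t½ = ln2 / k = 0.693147 / 0.03998 = 17.34 h

17 h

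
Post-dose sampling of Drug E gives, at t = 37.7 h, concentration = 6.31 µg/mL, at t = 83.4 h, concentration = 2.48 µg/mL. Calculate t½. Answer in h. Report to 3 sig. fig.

k = ln(C₁/C₂) / (t₂ − t₁) = ln(6.31/2.48) / (83.4 − 37.7)
  = 0.9339 / 45.70 = 0.02044 h⁻¹
t½ = ln2 / k = 0.693147 / 0.02044 = 33.91 h

33.9 h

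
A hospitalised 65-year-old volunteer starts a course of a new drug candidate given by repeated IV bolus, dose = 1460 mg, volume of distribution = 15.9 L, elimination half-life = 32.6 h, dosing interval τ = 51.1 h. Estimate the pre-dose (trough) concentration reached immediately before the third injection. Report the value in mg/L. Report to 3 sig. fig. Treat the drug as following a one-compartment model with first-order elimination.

41.4 mg/L

C₀ per dose = Dose / Vd = 1460 / 15.9 = 91.82 mg/L
k = ln2 / t½ = 0.693147 / 32.6 = 0.02126 h⁻¹
Fraction remaining after one interval: r = e^(−kτ) = e^(−0.02126 × 51.1) = 0.3374
Before dose 3, 2 doses have been given (aged 1τ, 2τ).
C_trough = C₀ × (r + r²) = 91.82 × (0.3374 + 0.1138) = 41.43 mg/L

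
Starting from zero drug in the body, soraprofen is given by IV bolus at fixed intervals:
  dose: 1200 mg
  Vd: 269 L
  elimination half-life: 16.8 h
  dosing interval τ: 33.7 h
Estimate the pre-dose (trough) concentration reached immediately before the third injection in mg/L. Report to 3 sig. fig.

1.39 mg/L

C₀ per dose = Dose / Vd = 1200 / 269 = 4.461 mg/L
k = ln2 / t½ = 0.693147 / 16.8 = 0.04126 h⁻¹
Fraction remaining after one interval: r = e^(−kτ) = e^(−0.04126 × 33.7) = 0.2490
Before dose 3, 2 doses have been given (aged 1τ, 2τ).
C_trough = C₀ × (r + r²) = 4.461 × (0.2490 + 0.06200) = 1.387 mg/L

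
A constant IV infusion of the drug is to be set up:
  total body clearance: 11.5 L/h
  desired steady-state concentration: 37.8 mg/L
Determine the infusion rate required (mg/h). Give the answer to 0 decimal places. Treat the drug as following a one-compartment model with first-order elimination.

435 mg/h

At steady state, infusion rate R₀ = Css × CL = 37.8 × 11.50 = 434.7 mg/h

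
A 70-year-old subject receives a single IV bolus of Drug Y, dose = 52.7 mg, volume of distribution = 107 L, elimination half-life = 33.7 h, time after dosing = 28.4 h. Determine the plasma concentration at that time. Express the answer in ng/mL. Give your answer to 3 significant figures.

275 ng/mL

C₀ = Dose / Vd = 52.70 / 107 = 0.4925 mg/L
k = ln2 / t½ = 0.693147 / 33.7 = 0.02057 h⁻¹
C = C₀ · e^(−k·t) = 0.4925 × e^(−0.02057 × 28.4)
  = 0.4925 × 0.5576 = 0.2746 mg/L
Convert: 0.2746 mg/L × 1000 = 274.6 ng/mL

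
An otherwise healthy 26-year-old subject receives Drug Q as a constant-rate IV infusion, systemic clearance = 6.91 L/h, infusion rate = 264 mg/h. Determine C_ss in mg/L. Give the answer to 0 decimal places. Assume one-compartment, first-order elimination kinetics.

At steady state Css = R₀ / CL = 264 / 6.910 = 38.21 mg/L

38 mg/L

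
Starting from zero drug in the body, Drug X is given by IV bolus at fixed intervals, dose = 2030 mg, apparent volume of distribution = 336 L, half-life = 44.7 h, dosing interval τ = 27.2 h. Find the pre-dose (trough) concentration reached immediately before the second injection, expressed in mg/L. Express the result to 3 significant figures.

3.96 mg/L

C₀ per dose = Dose / Vd = 2030 / 336 = 6.042 mg/L
k = ln2 / t½ = 0.693147 / 44.7 = 0.01551 h⁻¹
Fraction remaining after one interval: r = e^(−kτ) = e^(−0.01551 × 27.2) = 0.6558
Before dose 2, 1 dose has been given (aged 1τ).
C_trough = C₀ × r = 6.042 × 0.6558 = 3.962 mg/L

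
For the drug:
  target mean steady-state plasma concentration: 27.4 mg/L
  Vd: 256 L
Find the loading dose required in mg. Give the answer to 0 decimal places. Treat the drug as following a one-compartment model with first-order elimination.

7014 mg

LD = Css × Vd = 27.4 × 256 = 7014 mg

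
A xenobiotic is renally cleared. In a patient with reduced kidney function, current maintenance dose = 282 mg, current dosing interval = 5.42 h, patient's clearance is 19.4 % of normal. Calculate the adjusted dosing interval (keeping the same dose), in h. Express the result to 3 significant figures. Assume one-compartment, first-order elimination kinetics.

27.9 h

To keep the same average steady-state level, dosing rate must scale with clearance.
CL ratio = 19.4 / 100 = 0.1940
New interval (same dose) = 5.42 / 0.1940 = 27.94 h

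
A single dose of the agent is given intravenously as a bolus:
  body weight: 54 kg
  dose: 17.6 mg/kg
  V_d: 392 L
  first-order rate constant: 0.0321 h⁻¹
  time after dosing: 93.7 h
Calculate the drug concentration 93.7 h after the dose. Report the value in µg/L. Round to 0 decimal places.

Total dose = 17.6 × 54 = 950.4 mg
C₀ = Dose / Vd = 950.4 / 392 = 2.424 mg/L
C = C₀ · e^(−k·t) = 2.424 × e^(−0.03210 × 93.7)
  = 2.424 × 0.04940 = 0.1197 mg/L
Convert: 0.1197 mg/L × 1000 = 119.7 µg/L

120 µg/L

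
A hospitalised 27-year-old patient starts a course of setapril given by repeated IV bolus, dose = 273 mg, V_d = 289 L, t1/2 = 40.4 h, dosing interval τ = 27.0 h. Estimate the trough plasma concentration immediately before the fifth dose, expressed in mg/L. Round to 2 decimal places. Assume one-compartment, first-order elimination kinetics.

1.35 mg/L

C₀ per dose = Dose / Vd = 273 / 289 = 0.9446 mg/L
k = ln2 / t½ = 0.693147 / 40.4 = 0.01716 h⁻¹
Fraction remaining after one interval: r = e^(−kτ) = e^(−0.01716 × 27.0) = 0.6292
Before dose 5, 4 doses have been given (aged 1τ, 2τ, 3τ, 4τ).
C_trough = C₀ × (r + r² + … + r^4) = C₀ × r(1−r^4)/(1−r)
        = 0.9446 × 0.6292 × (1 − 0.1567) / (1 − 0.6292) = 1.352 mg/L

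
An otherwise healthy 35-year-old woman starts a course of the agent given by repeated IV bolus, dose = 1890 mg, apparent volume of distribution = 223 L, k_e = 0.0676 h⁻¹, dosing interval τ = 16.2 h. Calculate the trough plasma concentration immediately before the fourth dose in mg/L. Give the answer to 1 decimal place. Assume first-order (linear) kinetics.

C₀ per dose = Dose / Vd = 1890 / 223 = 8.475 mg/L
Fraction remaining after one interval: r = e^(−kτ) = e^(−0.06760 × 16.2) = 0.3345
Before dose 4, 3 doses have been given (aged 1τ, 2τ, 3τ).
C_trough = C₀ × (r + r² + … + r^3) = C₀ × r(1−r^3)/(1−r)
        = 8.475 × 0.3345 × (1 − 0.03743) / (1 − 0.3345) = 4.100 mg/L

4.1 mg/L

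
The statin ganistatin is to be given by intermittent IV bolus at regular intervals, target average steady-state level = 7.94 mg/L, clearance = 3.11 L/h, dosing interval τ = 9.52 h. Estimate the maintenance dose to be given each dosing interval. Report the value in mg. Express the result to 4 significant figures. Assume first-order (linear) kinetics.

At steady state, Dose/τ = Css × CL.
Dose = Css × CL × τ = 7.94 × 3.110 × 9.52 = 235.1 mg

235.1 mg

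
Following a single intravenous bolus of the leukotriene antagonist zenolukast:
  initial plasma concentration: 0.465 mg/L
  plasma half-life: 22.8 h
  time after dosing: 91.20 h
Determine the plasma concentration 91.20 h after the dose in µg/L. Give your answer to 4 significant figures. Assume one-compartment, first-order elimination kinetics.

k = ln2 / t½ = 0.693147 / 22.8 = 0.03040 h⁻¹
t / t½ = 91.20 / 22.8 = 4 half-lives
C = C₀ × (1/2)^4 = 0.4650 × 0.06250 = 0.02906 mg/L
Convert: 0.02906 mg/L × 1000 = 29.06 µg/L

29.06 µg/L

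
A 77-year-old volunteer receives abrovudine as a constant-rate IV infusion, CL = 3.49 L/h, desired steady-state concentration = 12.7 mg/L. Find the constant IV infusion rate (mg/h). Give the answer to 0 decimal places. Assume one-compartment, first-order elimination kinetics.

44 mg/h

At steady state, infusion rate R₀ = Css × CL = 12.7 × 3.490 = 44.32 mg/h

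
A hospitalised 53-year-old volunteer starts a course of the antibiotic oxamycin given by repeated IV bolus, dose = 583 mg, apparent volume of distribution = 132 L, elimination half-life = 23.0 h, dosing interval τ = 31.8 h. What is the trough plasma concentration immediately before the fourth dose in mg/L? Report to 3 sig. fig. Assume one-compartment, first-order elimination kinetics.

C₀ per dose = Dose / Vd = 583 / 132 = 4.417 mg/L
k = ln2 / t½ = 0.693147 / 23.0 = 0.03014 h⁻¹
Fraction remaining after one interval: r = e^(−kτ) = e^(−0.03014 × 31.8) = 0.3835
Before dose 4, 3 doses have been given (aged 1τ, 2τ, 3τ).
C_trough = C₀ × (r + r² + … + r^3) = C₀ × r(1−r^3)/(1−r)
        = 4.417 × 0.3835 × (1 − 0.05640) / (1 − 0.3835) = 2.593 mg/L

2.59 mg/L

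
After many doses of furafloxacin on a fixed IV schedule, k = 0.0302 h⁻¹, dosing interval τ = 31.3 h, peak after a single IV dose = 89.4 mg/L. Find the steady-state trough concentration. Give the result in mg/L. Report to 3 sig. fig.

e^(−kτ) = e^(−0.03020 × 31.3) = 0.3886
Accumulation ratio R = 1 / (1 − e^(−kτ)) = 1 / (1 − 0.3886) = 1.636
Steady-state trough = C₀ × R × e^(−kτ) = 89.4 × 1.636 × 0.3886 = 56.84 mg/L

56.8 mg/L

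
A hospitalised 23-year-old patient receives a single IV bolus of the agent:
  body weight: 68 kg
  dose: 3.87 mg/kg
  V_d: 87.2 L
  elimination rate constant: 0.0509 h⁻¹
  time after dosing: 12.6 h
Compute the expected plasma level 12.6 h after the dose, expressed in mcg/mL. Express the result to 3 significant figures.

Total dose = 3.87 × 68 = 263.2 mg
C₀ = Dose / Vd = 263.2 / 87.2 = 3.018 mg/L
C = C₀ · e^(−k·t) = 3.018 × e^(−0.05090 × 12.6)
  = 3.018 × 0.5266 = 1.589 mg/L
(1.589 mg/L = 1.589 mcg/mL)

1.59 mcg/mL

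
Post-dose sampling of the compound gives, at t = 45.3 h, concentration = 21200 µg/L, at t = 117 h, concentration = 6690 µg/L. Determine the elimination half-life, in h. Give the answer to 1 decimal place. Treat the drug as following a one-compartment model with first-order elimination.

43.1 h

k = ln(C₁/C₂) / (t₂ − t₁) = ln(21200/6690) / (117 − 45.3)
  = 1.153 / 71.70 = 0.01608 h⁻¹
t½ = ln2 / k = 0.693147 / 0.01608 = 43.11 h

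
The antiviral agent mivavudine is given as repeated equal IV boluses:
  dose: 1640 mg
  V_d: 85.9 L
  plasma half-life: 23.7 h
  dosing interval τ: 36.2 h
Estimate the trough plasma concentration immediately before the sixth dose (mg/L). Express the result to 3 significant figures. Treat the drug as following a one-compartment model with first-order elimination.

10.1 mg/L

C₀ per dose = Dose / Vd = 1640 / 85.9 = 19.09 mg/L
k = ln2 / t½ = 0.693147 / 23.7 = 0.02925 h⁻¹
Fraction remaining after one interval: r = e^(−kτ) = e^(−0.02925 × 36.2) = 0.3469
Before dose 6, 5 doses have been given (aged 1τ, 2τ, 3τ, 4τ, 5τ).
C_trough = C₀ × (r + r² + … + r^5) = C₀ × r(1−r^5)/(1−r)
        = 19.09 × 0.3469 × (1 − 0.005024) / (1 − 0.3469) = 10.09 mg/L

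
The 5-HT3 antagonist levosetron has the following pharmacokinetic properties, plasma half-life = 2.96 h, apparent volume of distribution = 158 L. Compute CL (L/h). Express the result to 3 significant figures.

k = ln2 / t½ = 0.693147 / 2.96 = 0.2342 h⁻¹
CL = k × Vd = 0.2342 × 158 = 37.00 L/h

37.0 L/h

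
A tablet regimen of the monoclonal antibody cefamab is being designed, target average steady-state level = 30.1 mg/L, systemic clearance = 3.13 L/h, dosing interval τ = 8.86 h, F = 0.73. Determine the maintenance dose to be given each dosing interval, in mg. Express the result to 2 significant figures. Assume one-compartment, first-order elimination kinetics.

1100 mg

At steady state, F × (Dose/τ) = Css × CL.
Dose = Css × CL × τ / F = 30.1 × 3.130 × 8.86 / 0.73 = 1143 mg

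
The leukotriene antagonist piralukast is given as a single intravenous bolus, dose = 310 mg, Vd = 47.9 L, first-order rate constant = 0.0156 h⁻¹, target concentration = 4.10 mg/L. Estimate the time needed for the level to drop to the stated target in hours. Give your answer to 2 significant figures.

C₀ = Dose / Vd = 310.0 / 47.9 = 6.472 mg/L
t = ln(C₀ / C) / k = ln(6.472 / 4.10) / 0.01560
  = ln(1.579) / 0.01560 = 0.4568 / 0.01560 = 29.28 h

29 h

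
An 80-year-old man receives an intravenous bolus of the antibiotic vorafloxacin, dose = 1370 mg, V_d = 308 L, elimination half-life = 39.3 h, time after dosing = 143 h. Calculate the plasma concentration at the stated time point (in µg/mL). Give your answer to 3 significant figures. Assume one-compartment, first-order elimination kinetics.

C₀ = Dose / Vd = 1370 / 308 = 4.448 mg/L
k = ln2 / t½ = 0.693147 / 39.3 = 0.01764 h⁻¹
C = C₀ · e^(−k·t) = 4.448 × e^(−0.01764 × 143)
  = 4.448 × 0.08026 = 0.3570 mg/L
(0.3570 mg/L = 0.3570 µg/mL)

0.357 µg/mL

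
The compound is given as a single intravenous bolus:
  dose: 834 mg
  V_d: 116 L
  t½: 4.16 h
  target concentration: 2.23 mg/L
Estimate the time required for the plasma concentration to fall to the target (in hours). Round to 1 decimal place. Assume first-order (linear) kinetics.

7.0 h

C₀ = Dose / Vd = 834.0 / 116 = 7.190 mg/L
k = ln2 / t½ = 0.693147 / 4.16 = 0.1666 h⁻¹
t = ln(C₀ / C) / k = ln(7.190 / 2.23) / 0.1666
  = ln(3.224) / 0.1666 = 1.171 / 0.1666 = 7.029 h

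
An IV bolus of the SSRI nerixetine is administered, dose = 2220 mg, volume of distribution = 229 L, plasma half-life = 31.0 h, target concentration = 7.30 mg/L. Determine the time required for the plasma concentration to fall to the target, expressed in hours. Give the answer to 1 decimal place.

12.7 h

C₀ = Dose / Vd = 2220 / 229 = 9.694 mg/L
k = ln2 / t½ = 0.693147 / 31.0 = 0.02236 h⁻¹
t = ln(C₀ / C) / k = ln(9.694 / 7.30) / 0.02236
  = ln(1.328) / 0.02236 = 0.2837 / 0.02236 = 12.69 h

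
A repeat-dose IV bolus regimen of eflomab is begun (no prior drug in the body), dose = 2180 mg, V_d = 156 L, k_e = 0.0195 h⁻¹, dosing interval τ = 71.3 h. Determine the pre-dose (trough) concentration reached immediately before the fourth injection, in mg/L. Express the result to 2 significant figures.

C₀ per dose = Dose / Vd = 2180 / 156 = 13.97 mg/L
Fraction remaining after one interval: r = e^(−kτ) = e^(−0.01950 × 71.3) = 0.2490
Before dose 4, 3 doses have been given (aged 1τ, 2τ, 3τ).
C_trough = C₀ × (r + r² + … + r^3) = C₀ × r(1−r^3)/(1−r)
        = 13.97 × 0.2490 × (1 − 0.01544) / (1 − 0.2490) = 4.560 mg/L

4.6 mg/L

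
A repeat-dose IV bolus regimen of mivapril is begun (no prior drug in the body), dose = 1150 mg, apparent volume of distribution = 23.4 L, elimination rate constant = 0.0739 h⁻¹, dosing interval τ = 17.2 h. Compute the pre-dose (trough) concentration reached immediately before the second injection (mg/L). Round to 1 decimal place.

13.8 mg/L

C₀ per dose = Dose / Vd = 1150 / 23.4 = 49.15 mg/L
Fraction remaining after one interval: r = e^(−kτ) = e^(−0.07390 × 17.2) = 0.2805
Before dose 2, 1 dose has been given (aged 1τ).
C_trough = C₀ × r = 49.15 × 0.2805 = 13.79 mg/L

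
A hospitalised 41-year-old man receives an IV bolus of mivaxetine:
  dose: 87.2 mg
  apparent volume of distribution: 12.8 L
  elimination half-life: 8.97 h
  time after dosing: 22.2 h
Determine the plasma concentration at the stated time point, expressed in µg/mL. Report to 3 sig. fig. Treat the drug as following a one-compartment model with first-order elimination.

1.23 µg/mL

C₀ = Dose / Vd = 87.20 / 12.8 = 6.813 mg/L
k = ln2 / t½ = 0.693147 / 8.97 = 0.07727 h⁻¹
C = C₀ · e^(−k·t) = 6.813 × e^(−0.07727 × 22.2)
  = 6.813 × 0.1799 = 1.226 mg/L
(1.226 mg/L = 1.226 µg/mL)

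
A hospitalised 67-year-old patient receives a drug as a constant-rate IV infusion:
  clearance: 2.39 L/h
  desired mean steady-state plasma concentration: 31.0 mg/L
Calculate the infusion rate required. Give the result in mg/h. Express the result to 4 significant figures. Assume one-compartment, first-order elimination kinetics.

At steady state, infusion rate R₀ = Css × CL = 31.0 × 2.390 = 74.09 mg/h

74.09 mg/h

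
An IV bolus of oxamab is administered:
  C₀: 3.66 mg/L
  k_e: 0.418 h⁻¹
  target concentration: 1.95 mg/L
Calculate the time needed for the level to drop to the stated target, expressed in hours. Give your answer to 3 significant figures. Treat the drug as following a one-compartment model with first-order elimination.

t = ln(C₀ / C) / k = ln(3.660 / 1.95) / 0.4180
  = ln(1.877) / 0.4180 = 0.6297 / 0.4180 = 1.506 h

1.51 h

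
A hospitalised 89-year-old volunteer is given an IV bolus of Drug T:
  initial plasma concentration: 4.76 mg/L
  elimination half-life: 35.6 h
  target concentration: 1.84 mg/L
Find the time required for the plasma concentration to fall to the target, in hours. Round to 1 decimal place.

k = ln2 / t½ = 0.693147 / 35.6 = 0.01947 h⁻¹
t = ln(C₀ / C) / k = ln(4.760 / 1.84) / 0.01947
  = ln(2.587) / 0.01947 = 0.9505 / 0.01947 = 48.82 h

48.8 h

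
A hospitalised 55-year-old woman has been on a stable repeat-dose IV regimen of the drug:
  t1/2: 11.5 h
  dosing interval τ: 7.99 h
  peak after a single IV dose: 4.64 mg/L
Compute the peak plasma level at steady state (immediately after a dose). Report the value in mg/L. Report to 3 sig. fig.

k = ln2 / t½ = 0.693147 / 11.5 = 0.06027 h⁻¹
e^(−kτ) = e^(−0.06027 × 7.99) = 0.6178
Accumulation ratio R = 1 / (1 − e^(−kτ)) = 1 / (1 − 0.6178) = 2.616
Steady-state peak = C₀ × R = 4.64 × 2.616 = 12.14 mg/L

12.1 mg/L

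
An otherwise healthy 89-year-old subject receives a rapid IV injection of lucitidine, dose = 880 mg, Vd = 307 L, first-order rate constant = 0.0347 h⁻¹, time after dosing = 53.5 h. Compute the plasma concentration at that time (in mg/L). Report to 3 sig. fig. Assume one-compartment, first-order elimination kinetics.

0.448 mg/L

C₀ = Dose / Vd = 880.0 / 307 = 2.866 mg/L
C = C₀ · e^(−k·t) = 2.866 × e^(−0.03470 × 53.5)
  = 2.866 × 0.1562 = 0.4477 mg/L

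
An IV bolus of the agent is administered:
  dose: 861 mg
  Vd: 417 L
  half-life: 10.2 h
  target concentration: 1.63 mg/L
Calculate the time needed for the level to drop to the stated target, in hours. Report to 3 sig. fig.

C₀ = Dose / Vd = 861.0 / 417 = 2.065 mg/L
k = ln2 / t½ = 0.693147 / 10.2 = 0.06796 h⁻¹
t = ln(C₀ / C) / k = ln(2.065 / 1.63) / 0.06796
  = ln(1.267) / 0.06796 = 0.2367 / 0.06796 = 3.483 h

3.48 h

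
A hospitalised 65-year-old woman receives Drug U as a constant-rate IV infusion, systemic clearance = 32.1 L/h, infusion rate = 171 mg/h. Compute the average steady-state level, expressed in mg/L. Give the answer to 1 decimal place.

5.3 mg/L

At steady state Css = R₀ / CL = 171 / 32.10 = 5.327 mg/L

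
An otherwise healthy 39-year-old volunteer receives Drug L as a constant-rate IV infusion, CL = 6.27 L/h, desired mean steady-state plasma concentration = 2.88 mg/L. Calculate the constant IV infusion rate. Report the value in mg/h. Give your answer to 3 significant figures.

18.1 mg/h

At steady state, infusion rate R₀ = Css × CL = 2.88 × 6.270 = 18.06 mg/h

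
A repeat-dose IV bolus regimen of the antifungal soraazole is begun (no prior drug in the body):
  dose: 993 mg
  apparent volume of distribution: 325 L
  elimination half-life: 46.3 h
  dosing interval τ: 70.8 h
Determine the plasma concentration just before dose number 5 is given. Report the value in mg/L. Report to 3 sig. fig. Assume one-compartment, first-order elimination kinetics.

C₀ per dose = Dose / Vd = 993 / 325 = 3.055 mg/L
k = ln2 / t½ = 0.693147 / 46.3 = 0.01497 h⁻¹
Fraction remaining after one interval: r = e^(−kτ) = e^(−0.01497 × 70.8) = 0.3465
Before dose 5, 4 doses have been given (aged 1τ, 2τ, 3τ, 4τ).
C_trough = C₀ × (r + r² + … + r^4) = C₀ × r(1−r^4)/(1−r)
        = 3.055 × 0.3465 × (1 − 0.01441) / (1 − 0.3465) = 1.596 mg/L

1.60 mg/L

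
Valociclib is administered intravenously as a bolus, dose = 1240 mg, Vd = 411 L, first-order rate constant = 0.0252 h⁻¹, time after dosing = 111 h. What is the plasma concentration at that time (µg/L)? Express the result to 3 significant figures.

C₀ = Dose / Vd = 1240 / 411 = 3.017 mg/L
C = C₀ · e^(−k·t) = 3.017 × e^(−0.02520 × 111)
  = 3.017 × 0.06098 = 0.1840 mg/L
Convert: 0.1840 mg/L × 1000 = 184.0 µg/L

184 µg/L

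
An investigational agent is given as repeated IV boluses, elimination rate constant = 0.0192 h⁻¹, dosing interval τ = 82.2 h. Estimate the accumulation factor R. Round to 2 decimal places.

e^(−kτ) = e^(−0.01920 × 82.2) = 0.2063
Accumulation ratio R = 1 / (1 − e^(−kτ)) = 1 / (1 − 0.2063) = 1.260

1.26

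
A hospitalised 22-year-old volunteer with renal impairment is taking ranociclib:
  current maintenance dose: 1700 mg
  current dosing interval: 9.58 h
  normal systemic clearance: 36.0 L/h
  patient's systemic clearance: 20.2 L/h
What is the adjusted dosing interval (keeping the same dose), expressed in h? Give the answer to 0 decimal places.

To keep the same average steady-state level, dosing rate must scale with clearance.
CL ratio = 20.2 / 36.0 = 0.5611
New interval (same dose) = 9.58 / 0.5611 = 17.07 h

17 h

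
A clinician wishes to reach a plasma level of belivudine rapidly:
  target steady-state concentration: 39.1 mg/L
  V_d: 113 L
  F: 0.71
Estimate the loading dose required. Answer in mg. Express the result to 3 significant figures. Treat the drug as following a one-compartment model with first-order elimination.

6220 mg

LD = Css × Vd / F = 39.1 × 113 / 0.71 = 6223 mg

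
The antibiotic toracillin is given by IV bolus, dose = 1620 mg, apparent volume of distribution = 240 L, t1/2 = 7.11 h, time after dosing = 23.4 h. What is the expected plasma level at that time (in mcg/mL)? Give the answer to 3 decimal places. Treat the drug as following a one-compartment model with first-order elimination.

0.690 mcg/mL

C₀ = Dose / Vd = 1620 / 240 = 6.750 mg/L
k = ln2 / t½ = 0.693147 / 7.11 = 0.09749 h⁻¹
C = C₀ · e^(−k·t) = 6.750 × e^(−0.09749 × 23.4)
  = 6.750 × 0.1022 = 0.6899 mg/L
(0.6899 mg/L = 0.6899 mcg/mL)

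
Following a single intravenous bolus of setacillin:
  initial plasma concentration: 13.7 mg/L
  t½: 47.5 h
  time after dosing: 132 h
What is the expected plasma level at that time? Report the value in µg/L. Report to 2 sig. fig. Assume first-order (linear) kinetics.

2000 µg/L

k = ln2 / t½ = 0.693147 / 47.5 = 0.01459 h⁻¹
C = C₀ · e^(−k·t) = 13.70 × e^(−0.01459 × 132)
  = 13.70 × 0.1457 = 1.996 mg/L
Convert: 1.996 mg/L × 1000 = 1996 µg/L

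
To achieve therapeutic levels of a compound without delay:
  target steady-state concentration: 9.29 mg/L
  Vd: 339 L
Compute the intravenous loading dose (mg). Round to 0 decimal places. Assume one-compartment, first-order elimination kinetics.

LD = Css × Vd = 9.29 × 339 = 3149 mg

3149 mg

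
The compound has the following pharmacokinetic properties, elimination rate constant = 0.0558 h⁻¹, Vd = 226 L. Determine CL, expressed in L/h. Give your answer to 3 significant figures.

CL = k × Vd = 0.0558 × 226 = 12.61 L/h

12.6 L/h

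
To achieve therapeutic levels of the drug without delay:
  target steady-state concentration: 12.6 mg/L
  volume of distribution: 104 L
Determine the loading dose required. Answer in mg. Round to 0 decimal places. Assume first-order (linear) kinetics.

1310 mg

LD = Css × Vd = 12.6 × 104 = 1310 mg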